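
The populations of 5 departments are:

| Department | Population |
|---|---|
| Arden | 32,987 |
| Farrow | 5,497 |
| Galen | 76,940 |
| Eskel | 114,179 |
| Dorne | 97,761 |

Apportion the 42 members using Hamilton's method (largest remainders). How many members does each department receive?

Arden 4, Farrow 1, Galen 10, Eskel 15, Dorne 12

Standard divisor: 327364 ÷ 42 ≈ 7794.381.
Standard quotas: Arden 4.2322, Farrow 0.7053, Galen 9.8712, Eskel 14.6489, Dorne 12.5425.
Lower quotas: Arden 4, Farrow 0, Galen 9, Eskel 14, Dorne 12 (sum 39, leaving 3 seats).
Remainders in descending order: Galen 0.8712, Farrow 0.7053, Eskel 0.6489, Dorne 0.5425, Arden 0.2322.
Largest remainders: Galen, Farrow, Eskel receive the extra seats.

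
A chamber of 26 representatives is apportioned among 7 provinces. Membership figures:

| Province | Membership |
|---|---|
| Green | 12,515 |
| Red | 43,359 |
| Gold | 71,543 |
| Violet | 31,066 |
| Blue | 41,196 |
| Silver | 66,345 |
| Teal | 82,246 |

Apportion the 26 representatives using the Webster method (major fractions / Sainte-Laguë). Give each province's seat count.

Standard divisor 348270/26 ≈ 13395; standard quotas: Green 0.934, Red 3.237, Gold 5.341, Violet 2.319, Blue 3.075, Silver 4.953, Teal 6.140.
Rounding to the nearest integer gives 1, 3, 5, 2, 3, 5, 6 = 25 seats, so the divisor must be adjusted.
With modified divisor 12800: modified quotas Green 0.978, Red 3.387, Gold 5.589, Violet 2.427, Blue 3.218, Silver 5.183, Teal 6.425.
Rounding to the nearest integer: Green 1, Red 3, Gold 6, Violet 2, Blue 3, Silver 5, Teal 6 (total 26).

Green=1, Red=3, Gold=6, Violet=2, Blue=3, Silver=5, Teal=6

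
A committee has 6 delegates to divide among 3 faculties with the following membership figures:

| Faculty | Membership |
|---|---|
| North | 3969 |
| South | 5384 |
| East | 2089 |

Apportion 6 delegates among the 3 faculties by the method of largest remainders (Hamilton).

Standard divisor: 11442 ÷ 6 = 1907.
Standard quotas: North 2.0813, South 2.8233, East 1.0954.
Lower quotas: North 2, South 2, East 1 (sum 5, leaving 1 seat).
Remainders in descending order: South 0.8233, East 0.0954, North 0.0813.
Largest remainder: South receives the extra seat.

North 2; South 3; East 1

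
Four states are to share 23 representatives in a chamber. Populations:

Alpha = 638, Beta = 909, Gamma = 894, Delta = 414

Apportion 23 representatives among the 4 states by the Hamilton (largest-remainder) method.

Total 2855; standard divisor 2855/23 ≈ 124.13.
Standard quotas: Alpha 5.140, Beta 7.323, Gamma 7.202, Delta 3.335.
Lower quotas: Alpha 5, Beta 7, Gamma 7, Delta 3 (sum 22, leaving 1 seat).
Remainders in descending order: Delta 0.335, Beta 0.323, Gamma 0.202, Alpha 0.140.
The surplus seat goes to Delta.

Alpha=5; Beta=7; Gamma=7; Delta=4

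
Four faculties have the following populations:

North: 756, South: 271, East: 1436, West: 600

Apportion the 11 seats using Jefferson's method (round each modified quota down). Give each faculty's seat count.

North 3, South 1, East 5, West 2

Standard divisor 3063/11 ≈ 278.455; standard quotas: North 2.715, South 0.973, East 5.157, West 2.155.
Rounding down gives 2, 0, 5, 2 = 9 seats, so the divisor must be adjusted.
With modified divisor 250: modified quotas North 3.024, South 1.084, East 5.744, West 2.400.
Rounding down: North 3, South 1, East 5, West 2 (total 11).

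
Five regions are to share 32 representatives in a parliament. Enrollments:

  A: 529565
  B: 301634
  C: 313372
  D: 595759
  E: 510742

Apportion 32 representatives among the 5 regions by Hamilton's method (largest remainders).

Standard divisor: 2251072 ÷ 32 = 70346.
Standard quotas: A 7.5280, B 4.2879, C 4.4547, D 8.4690, E 7.2604.
Lower quotas: A 7, B 4, C 4, D 8, E 7 (sum 30, leaving 2 seats).
Remainders in descending order: A 0.5280, D 0.4690, C 0.4547, B 0.2879, E 0.2604.
Largest remainders: A, D receive the extra seats.

A 8, B 4, C 4, D 9, E 7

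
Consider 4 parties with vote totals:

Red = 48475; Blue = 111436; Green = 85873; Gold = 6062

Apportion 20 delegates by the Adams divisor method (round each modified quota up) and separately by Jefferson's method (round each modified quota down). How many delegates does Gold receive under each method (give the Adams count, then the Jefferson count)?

Adams: Red 4, Blue 8, Green 7, Gold 1.
Jefferson: Red 4, Blue 9, Green 7, Gold 0.
Gold gets 1 under Adams and 0 under Jefferson.

1 and 0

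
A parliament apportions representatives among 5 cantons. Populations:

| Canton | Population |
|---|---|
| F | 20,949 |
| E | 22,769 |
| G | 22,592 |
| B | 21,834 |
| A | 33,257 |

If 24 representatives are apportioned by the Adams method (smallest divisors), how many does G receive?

5

Standard divisor 121401/24 ≈ 5058.375; standard quotas: F 4.141, E 4.501, G 4.466, B 4.316, A 6.575.
Rounding up gives 5, 5, 5, 5, 7 = 27 seats, so the divisor must be adjusted.
With modified divisor 5600: modified quotas F 3.741, E 4.066, G 4.034, B 3.899, A 5.939.
Rounding up: F 4, E 5, G 5, B 4, A 6 (total 24).
G receives 5.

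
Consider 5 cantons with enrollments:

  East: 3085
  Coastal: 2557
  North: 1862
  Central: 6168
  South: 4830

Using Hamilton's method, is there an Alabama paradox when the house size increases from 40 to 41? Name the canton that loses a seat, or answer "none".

Coastal

At 40 seats: East 7, Coastal 6, North 4, Central 13, South 10.
At 41 seats: East 7, Coastal 5, North 4, Central 14, South 11.
Coastal drops from 6 to 5.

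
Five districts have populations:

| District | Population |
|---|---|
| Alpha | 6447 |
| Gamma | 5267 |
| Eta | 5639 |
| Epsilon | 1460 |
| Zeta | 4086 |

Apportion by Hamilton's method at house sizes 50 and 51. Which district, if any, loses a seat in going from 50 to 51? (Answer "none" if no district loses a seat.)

At 50 seats: Alpha 14, Gamma 12, Eta 12, Epsilon 3, Zeta 9.
At 51 seats: Alpha 14, Gamma 12, Eta 13, Epsilon 3, Zeta 9.
No district's allocation decreased.

none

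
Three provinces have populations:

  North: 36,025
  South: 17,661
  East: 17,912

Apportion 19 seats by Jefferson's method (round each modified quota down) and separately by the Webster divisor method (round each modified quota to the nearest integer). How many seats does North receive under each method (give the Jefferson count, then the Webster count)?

10 and 9

Jefferson: North 10, South 4, East 5.
Webster: North 9, South 5, East 5.
North gets 10 under Jefferson and 9 under Webster.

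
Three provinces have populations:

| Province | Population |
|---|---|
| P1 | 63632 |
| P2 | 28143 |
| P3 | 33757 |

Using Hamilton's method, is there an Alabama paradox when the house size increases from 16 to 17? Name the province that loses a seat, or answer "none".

At 16 seats: P1 8, P2 4, P3 4.
At 17 seats: P1 9, P2 4, P3 4.
No province's allocation decreased.

none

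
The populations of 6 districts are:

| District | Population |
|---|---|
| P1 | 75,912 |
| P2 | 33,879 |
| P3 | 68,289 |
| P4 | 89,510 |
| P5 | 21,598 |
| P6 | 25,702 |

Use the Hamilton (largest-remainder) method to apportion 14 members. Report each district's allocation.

The standard divisor is 314890/14 ≈ 22492.143.
Standard quotas: P1 3.3750, P2 1.5063, P3 3.0361, P4 3.9796, P5 0.9602, P6 1.1427.
Lower quotas: P1 3, P2 1, P3 3, P4 3, P5 0, P6 1 (sum 11, leaving 3 seats).
Remainders in descending order: P4 0.9796, P5 0.9602, P2 0.5063, P1 0.3750, P6 0.1427, P3 0.0361.
Largest remainders: P4, P5, P2 receive the extra seats.

P1=3; P2=2; P3=3; P4=4; P5=1; P6=1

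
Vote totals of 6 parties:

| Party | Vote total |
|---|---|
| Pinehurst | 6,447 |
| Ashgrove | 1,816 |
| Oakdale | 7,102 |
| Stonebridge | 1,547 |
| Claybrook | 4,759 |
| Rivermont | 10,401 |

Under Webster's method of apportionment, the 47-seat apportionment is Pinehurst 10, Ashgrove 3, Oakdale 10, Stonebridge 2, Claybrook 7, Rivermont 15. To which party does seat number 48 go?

Oakdale

Priority for the next seat is population ÷ (current seats + 0.5).
Priorities: Pinehurst 614.000, Ashgrove 518.857, Oakdale 676.381, Stonebridge 618.800, Claybrook 634.533, Rivermont 671.032.
Highest priority: Oakdale.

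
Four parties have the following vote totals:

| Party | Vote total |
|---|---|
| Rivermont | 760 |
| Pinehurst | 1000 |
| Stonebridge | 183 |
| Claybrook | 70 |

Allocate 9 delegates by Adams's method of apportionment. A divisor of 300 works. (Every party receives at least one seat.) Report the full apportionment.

With modified divisor 300: modified quotas Rivermont 2.533, Pinehurst 3.333, Stonebridge 0.610, Claybrook 0.233.
Rounding up: Rivermont 3, Pinehurst 4, Stonebridge 1, Claybrook 1 (total 9).

Rivermont: 3; Pinehurst: 4; Stonebridge: 1; Claybrook: 1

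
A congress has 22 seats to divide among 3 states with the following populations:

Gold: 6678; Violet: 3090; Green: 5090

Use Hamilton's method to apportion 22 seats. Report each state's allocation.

Total 14858; standard divisor 14858/22 ≈ 675.364.
Standard quotas: Gold 9.8880, Violet 4.5753, Green 7.5367.
Lower quotas: Gold 9, Violet 4, Green 7 (sum 20, leaving 2 seats).
Remainders in descending order: Gold 0.8880, Violet 0.5753, Green 0.5367.
Largest remainders: Gold, Violet receive the extra seats.

Gold 10; Violet 5; Green 7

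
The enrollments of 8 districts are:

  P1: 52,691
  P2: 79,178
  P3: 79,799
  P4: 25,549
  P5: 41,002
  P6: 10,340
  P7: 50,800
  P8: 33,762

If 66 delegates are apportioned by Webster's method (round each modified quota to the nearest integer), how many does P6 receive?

2

Standard divisor 373121/66 ≈ 5653.348; standard quotas: P1 9.320, P2 14.006, P3 14.115, P4 4.519, P5 7.253, P6 1.829, P7 8.986, P8 5.972.
Rounding to the nearest integer gives P1 9, P2 14, P3 14, P4 5, P5 7, P6 2, P7 9, P8 6 — total 66, matching the house size, so no adjustment is needed.
P6 receives 2.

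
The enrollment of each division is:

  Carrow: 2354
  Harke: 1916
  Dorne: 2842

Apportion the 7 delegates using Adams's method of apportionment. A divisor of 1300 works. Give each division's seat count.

With modified divisor 1300: modified quotas Carrow 1.811, Harke 1.474, Dorne 2.186.
Rounding up: Carrow 2, Harke 2, Dorne 3 (total 7).

Carrow: 2, Harke: 2, Dorne: 3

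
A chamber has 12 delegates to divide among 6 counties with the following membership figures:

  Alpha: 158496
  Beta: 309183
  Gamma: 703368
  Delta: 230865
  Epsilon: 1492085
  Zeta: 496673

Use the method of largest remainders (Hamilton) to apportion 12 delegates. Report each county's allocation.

Standard divisor: 3390670 ÷ 12 ≈ 282555.833.
Standard quotas: Alpha 0.5609, Beta 1.0942, Gamma 2.4893, Delta 0.8171, Epsilon 5.2807, Zeta 1.7578.
Lower quotas: Alpha 0, Beta 1, Gamma 2, Delta 0, Epsilon 5, Zeta 1 (sum 9, leaving 3 seats).
Remainders in descending order: Delta 0.8171, Zeta 0.7578, Alpha 0.5609, Gamma 0.4893, Epsilon 0.2807, Beta 0.0942.
The surplus seats go to Delta, Zeta, Alpha.

Alpha: 1, Beta: 1, Gamma: 2, Delta: 1, Epsilon: 5, Zeta: 2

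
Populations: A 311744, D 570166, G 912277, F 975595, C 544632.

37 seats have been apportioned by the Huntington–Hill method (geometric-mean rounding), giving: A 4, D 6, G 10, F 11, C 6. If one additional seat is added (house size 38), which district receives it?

Priority for the next seat is population ÷ (√(s·(s+1))).
Priorities: A 69708.078, D 87978.524, G 86982.199, F 84914.645, C 84038.542.
Highest priority: D.

D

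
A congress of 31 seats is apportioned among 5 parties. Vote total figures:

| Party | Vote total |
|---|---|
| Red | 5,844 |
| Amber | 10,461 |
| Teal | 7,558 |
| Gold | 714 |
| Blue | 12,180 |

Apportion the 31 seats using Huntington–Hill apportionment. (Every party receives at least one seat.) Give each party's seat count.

With divisor 1200: modified quotas Red 4.870, Amber 8.717, Teal 6.298, Gold 0.595, Blue 10.150.
Geometric-mean thresholds: Red √(4·5)=4.472, Amber √(8·9)=8.485, Teal √(6·7)=6.481, Gold (min 1), Blue √(10·11)=10.488.
Each quota rounded against its threshold gives Red 5, Amber 9, Teal 6, Gold 1, Blue 10 (total 31).

Red 5, Amber 9, Teal 6, Gold 1, Blue 10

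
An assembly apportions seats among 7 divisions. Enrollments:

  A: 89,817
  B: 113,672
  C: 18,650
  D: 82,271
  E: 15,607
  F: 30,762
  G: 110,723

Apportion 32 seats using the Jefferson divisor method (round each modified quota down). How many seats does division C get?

Standard divisor 461502/32 ≈ 14421.938; standard quotas: A 6.228, B 7.882, C 1.293, D 5.705, E 1.082, F 2.133, G 7.677.
Rounding down gives 6, 7, 1, 5, 1, 2, 7 = 29 seats, so the divisor must be adjusted.
With modified divisor 13300: modified quotas A 6.753, B 8.547, C 1.402, D 6.186, E 1.173, F 2.313, G 8.325.
Rounding down: A 6, B 8, C 1, D 6, E 1, F 2, G 8 (total 32).
C receives 1.

1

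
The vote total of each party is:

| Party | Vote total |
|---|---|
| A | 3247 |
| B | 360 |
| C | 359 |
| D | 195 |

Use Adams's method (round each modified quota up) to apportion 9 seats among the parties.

A=6, B=1, C=1, D=1

Standard divisor 4161/9 ≈ 462.333; standard quotas: A 7.023, B 0.779, C 0.776, D 0.422.
Rounding up gives 8, 1, 1, 1 = 11 seats, so the divisor must be adjusted.
With modified divisor 600: modified quotas A 5.412, B 0.600, C 0.598, D 0.325.
Rounding up: A 6, B 1, C 1, D 1 (total 9).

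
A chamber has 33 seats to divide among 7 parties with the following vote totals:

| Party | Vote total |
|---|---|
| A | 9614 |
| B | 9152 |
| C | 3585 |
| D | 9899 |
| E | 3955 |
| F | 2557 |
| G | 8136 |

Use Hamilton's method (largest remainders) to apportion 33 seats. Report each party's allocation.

Total 46898; standard divisor 46898/33 ≈ 1421.152.
Standard quotas: A 6.7649, B 6.4398, C 2.5226, D 6.9655, E 2.7830, F 1.7992, G 5.7249.
Lower quotas: A 6, B 6, C 2, D 6, E 2, F 1, G 5 (sum 28, leaving 5 seats).
Remainders in descending order: D 0.9655, F 0.7992, E 0.7830, A 0.7649, G 0.7249, C 0.5226, B 0.4398.
Largest remainders: D, F, E, A, G receive the extra seats.

A 7, B 6, C 2, D 7, E 3, F 2, G 6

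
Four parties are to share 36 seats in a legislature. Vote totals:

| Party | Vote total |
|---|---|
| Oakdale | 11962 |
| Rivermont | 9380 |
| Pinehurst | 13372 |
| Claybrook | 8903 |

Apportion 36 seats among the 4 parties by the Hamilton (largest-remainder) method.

Total 43617; standard divisor 43617/36 ≈ 1211.583.
Standard quotas: Oakdale 9.8730, Rivermont 7.7419, Pinehurst 11.0368, Claybrook 7.3482.
Lower quotas: Oakdale 9, Rivermont 7, Pinehurst 11, Claybrook 7 (sum 34, leaving 2 seats).
Remainders in descending order: Oakdale 0.8730, Rivermont 0.7419, Claybrook 0.3482, Pinehurst 0.0368.
The surplus seats go to Oakdale, Rivermont.

Oakdale=10; Rivermont=8; Pinehurst=11; Claybrook=7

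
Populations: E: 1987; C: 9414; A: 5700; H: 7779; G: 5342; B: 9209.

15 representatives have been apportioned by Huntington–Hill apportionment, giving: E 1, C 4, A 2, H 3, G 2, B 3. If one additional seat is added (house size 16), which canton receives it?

Priority for the next seat is population ÷ (√(s·(s+1))).
Priorities: E 1405.021, C 2105.034, A 2327.015, H 2245.604, G 2180.862, B 2658.409.
Highest priority: B.

B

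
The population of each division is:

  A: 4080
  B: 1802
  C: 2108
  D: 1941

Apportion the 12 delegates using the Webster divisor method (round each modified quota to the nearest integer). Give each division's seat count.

A: 5, B: 2, C: 3, D: 2

Standard divisor 9931/12 ≈ 827.583; standard quotas: A 4.930, B 2.177, C 2.547, D 2.345.
Rounding to the nearest integer gives A 5, B 2, C 3, D 2 — total 12, matching the house size, so no adjustment is needed.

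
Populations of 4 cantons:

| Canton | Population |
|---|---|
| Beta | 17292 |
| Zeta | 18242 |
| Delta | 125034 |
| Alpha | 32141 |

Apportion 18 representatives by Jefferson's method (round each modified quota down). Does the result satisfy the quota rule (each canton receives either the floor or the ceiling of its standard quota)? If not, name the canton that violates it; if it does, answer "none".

Delta

Standard quotas: Beta 1.615, Zeta 1.704, Delta 11.679, Alpha 3.002.
Jefferson allocation: Beta 1, Zeta 1, Delta 13, Alpha 3.
Delta has quota 11.679 (lower 11, upper 12) but receives 13 — outside the quota interval.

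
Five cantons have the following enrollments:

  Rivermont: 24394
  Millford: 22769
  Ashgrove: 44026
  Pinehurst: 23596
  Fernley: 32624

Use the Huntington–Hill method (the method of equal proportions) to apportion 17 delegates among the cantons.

With divisor 9357: modified quotas Rivermont 2.607, Millford 2.433, Ashgrove 4.705, Pinehurst 2.522, Fernley 3.487.
Geometric-mean thresholds: Rivermont √(2·3)=2.449, Millford √(2·3)=2.449, Ashgrove √(4·5)=4.472, Pinehurst √(2·3)=2.449, Fernley √(3·4)=3.464.
Each quota rounded against its threshold gives Rivermont 3, Millford 2, Ashgrove 5, Pinehurst 3, Fernley 4 (total 17).

Rivermont: 3, Millford: 2, Ashgrove: 5, Pinehurst: 3, Fernley: 4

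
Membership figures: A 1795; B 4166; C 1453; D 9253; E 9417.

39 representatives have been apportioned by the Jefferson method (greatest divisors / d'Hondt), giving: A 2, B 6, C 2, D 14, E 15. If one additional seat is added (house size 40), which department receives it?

D

Priority for the next seat is population ÷ (current seats + 1).
Priorities: A 598.333, B 595.143, C 484.333, D 616.867, E 588.562.
Highest priority: D.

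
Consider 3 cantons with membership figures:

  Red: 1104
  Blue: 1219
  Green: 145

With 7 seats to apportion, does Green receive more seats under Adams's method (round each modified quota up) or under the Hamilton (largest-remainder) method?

Adams

Adams: Red 3, Blue 3, Green 1.
Hamilton: Red 3, Blue 4, Green 0.
Green gets 1 under Adams and 0 under Hamilton.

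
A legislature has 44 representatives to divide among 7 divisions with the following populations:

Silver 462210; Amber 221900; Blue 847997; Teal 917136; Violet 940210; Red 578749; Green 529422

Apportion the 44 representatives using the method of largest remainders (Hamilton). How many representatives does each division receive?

The standard divisor is 4497624/44 ≈ 102218.727.
Standard quotas: Silver 4.5218, Amber 2.1708, Blue 8.2959, Teal 8.9723, Violet 9.1980, Red 5.6619, Green 5.1793.
Lower quotas: Silver 4, Amber 2, Blue 8, Teal 8, Violet 9, Red 5, Green 5 (sum 41, leaving 3 seats).
Remainders in descending order: Teal 0.9723, Red 0.6619, Silver 0.5218, Blue 0.2959, Violet 0.1980, Green 0.1793, Amber 0.1708.
Largest remainders: Teal, Red, Silver receive the extra seats.

Silver 5, Amber 2, Blue 8, Teal 9, Violet 9, Red 6, Green 5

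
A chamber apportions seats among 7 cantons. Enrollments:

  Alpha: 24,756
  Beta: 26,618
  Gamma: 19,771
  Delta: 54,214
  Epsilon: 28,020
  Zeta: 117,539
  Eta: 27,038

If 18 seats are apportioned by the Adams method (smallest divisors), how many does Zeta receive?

Standard divisor 297956/18 ≈ 16553.111; standard quotas: Alpha 1.496, Beta 1.608, Gamma 1.194, Delta 3.275, Epsilon 1.693, Zeta 7.101, Eta 1.633.
Rounding up gives 2, 2, 2, 4, 2, 8, 2 = 22 seats, so the divisor must be adjusted.
With modified divisor 21600: modified quotas Alpha 1.146, Beta 1.232, Gamma 0.915, Delta 2.510, Epsilon 1.297, Zeta 5.442, Eta 1.252.
Rounding up: Alpha 2, Beta 2, Gamma 1, Delta 3, Epsilon 2, Zeta 6, Eta 2 (total 18).
Zeta receives 6.

6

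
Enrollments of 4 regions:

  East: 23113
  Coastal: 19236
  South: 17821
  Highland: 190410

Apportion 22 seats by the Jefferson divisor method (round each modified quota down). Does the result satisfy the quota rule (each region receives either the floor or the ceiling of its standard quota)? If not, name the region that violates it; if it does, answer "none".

Standard quotas: East 2.029, Coastal 1.689, South 1.565, Highland 16.717.
Jefferson allocation: East 2, Coastal 1, South 1, Highland 18.
Highland has quota 16.717 (lower 16, upper 17) but receives 18 — outside the quota interval.

Highland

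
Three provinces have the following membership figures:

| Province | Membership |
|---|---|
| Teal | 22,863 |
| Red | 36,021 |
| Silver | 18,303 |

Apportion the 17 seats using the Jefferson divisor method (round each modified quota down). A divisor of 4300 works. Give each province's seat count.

Teal=5, Red=8, Silver=4

With modified divisor 4300: modified quotas Teal 5.317, Red 8.377, Silver 4.257.
Rounding down: Teal 5, Red 8, Silver 4 (total 17).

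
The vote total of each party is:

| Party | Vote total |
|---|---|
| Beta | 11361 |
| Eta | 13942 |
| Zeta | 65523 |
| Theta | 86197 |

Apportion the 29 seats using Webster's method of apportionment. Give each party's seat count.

Standard divisor 177023/29 ≈ 6104.241; standard quotas: Beta 1.861, Eta 2.284, Zeta 10.734, Theta 14.121.
Rounding to the nearest integer gives Beta 2, Eta 2, Zeta 11, Theta 14 — total 29, matching the house size, so no adjustment is needed.

Beta: 2, Eta: 2, Zeta: 11, Theta: 14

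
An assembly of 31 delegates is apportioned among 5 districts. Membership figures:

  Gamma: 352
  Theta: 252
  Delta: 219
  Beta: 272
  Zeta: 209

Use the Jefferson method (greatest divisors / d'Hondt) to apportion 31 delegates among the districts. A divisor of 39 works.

Gamma=9; Theta=6; Delta=5; Beta=6; Zeta=5

With modified divisor 39: modified quotas Gamma 9.026, Theta 6.462, Delta 5.615, Beta 6.974, Zeta 5.359.
Rounding down: Gamma 9, Theta 6, Delta 5, Beta 6, Zeta 5 (total 31).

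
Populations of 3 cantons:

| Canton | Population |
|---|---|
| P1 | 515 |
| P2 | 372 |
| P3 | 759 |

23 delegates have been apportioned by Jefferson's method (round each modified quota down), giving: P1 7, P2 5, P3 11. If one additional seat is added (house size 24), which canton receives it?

Priority for the next seat is population ÷ (current seats + 1).
Priorities: P1 64.375, P2 62.000, P3 63.250.
Highest priority: P1.

P1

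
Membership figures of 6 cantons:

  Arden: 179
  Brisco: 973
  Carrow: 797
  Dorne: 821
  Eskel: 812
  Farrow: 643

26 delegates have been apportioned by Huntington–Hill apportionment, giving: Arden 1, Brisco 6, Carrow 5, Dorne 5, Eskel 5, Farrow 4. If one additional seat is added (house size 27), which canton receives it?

Priority for the next seat is population ÷ (√(s·(s+1))).
Priorities: Arden 126.572, Brisco 150.137, Carrow 145.512, Dorne 149.893, Eskel 148.250, Farrow 143.779.
Highest priority: Brisco.

Brisco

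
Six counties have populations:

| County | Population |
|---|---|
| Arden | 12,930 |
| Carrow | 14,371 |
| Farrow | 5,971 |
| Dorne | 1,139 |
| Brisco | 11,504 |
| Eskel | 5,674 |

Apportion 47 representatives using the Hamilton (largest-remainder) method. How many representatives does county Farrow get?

Standard divisor: 51589 ÷ 47 ≈ 1097.638.
Standard quotas: Arden 11.7798, Carrow 13.0927, Farrow 5.4399, Dorne 1.0377, Brisco 10.4807, Eskel 5.1693.
Lower quotas: Arden 11, Carrow 13, Farrow 5, Dorne 1, Brisco 10, Eskel 5 (sum 45, leaving 2 seats).
Remainders in descending order: Arden 0.7798, Brisco 0.4807, Farrow 0.4399, Eskel 0.1693, Carrow 0.0927, Dorne 0.0377.
The surplus seats go to Arden, Brisco.
Farrow receives 5.

5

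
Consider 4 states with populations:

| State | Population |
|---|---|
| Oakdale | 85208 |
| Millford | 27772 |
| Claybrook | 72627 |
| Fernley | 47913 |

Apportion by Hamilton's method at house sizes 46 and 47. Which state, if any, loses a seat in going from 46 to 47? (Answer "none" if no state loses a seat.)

Millford

At 46 seats: Oakdale 17, Millford 6, Claybrook 14, Fernley 9.
At 47 seats: Oakdale 17, Millford 5, Claybrook 15, Fernley 10.
Millford drops from 6 to 5.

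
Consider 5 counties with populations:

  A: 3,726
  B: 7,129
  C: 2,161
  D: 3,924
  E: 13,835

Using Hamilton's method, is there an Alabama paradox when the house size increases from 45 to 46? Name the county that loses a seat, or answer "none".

A

At 45 seats: A 6, B 10, C 3, D 6, E 20.
At 46 seats: A 5, B 11, C 3, D 6, E 21.
A drops from 6 to 5.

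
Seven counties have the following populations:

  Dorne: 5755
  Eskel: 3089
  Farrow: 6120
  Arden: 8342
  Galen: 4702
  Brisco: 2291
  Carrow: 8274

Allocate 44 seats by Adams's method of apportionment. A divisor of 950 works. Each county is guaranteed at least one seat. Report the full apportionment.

Dorne 7, Eskel 4, Farrow 7, Arden 9, Galen 5, Brisco 3, Carrow 9

With modified divisor 950: modified quotas Dorne 6.058, Eskel 3.252, Farrow 6.442, Arden 8.781, Galen 4.949, Brisco 2.412, Carrow 8.709.
Rounding up: Dorne 7, Eskel 4, Farrow 7, Arden 9, Galen 5, Brisco 3, Carrow 9 (total 44).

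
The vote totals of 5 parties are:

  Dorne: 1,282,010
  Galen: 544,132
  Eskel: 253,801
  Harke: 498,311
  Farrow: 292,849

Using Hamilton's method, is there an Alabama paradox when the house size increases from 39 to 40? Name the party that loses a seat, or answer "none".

Eskel

At 39 seats: Dorne 17, Galen 7, Eskel 4, Harke 7, Farrow 4.
At 40 seats: Dorne 18, Galen 8, Eskel 3, Harke 7, Farrow 4.
Eskel drops from 4 to 3.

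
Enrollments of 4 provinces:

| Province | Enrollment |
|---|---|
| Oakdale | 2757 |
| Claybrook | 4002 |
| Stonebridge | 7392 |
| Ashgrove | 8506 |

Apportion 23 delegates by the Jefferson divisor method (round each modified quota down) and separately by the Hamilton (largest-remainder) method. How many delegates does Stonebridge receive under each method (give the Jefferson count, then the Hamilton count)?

Jefferson: Oakdale 2, Claybrook 4, Stonebridge 8, Ashgrove 9.
Hamilton: Oakdale 3, Claybrook 4, Stonebridge 7, Ashgrove 9.
Stonebridge gets 8 under Jefferson and 7 under Hamilton.

8 and 7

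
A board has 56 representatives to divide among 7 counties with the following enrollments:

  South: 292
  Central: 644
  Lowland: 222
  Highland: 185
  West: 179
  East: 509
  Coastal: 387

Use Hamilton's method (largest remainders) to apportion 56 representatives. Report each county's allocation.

The standard divisor is 2418/56 ≈ 43.179.
Standard quotas: South 6.763, Central 14.915, Lowland 5.141, Highland 4.285, West 4.146, East 11.788, Coastal 8.963.
Lower quotas: South 6, Central 14, Lowland 5, Highland 4, West 4, East 11, Coastal 8 (sum 52, leaving 4 seats).
Remainders in descending order: Coastal 0.963, Central 0.915, East 0.788, South 0.763, Highland 0.285, West 0.146, Lowland 0.141.
The surplus seats go to Coastal, Central, East, South.

South: 7, Central: 15, Lowland: 5, Highland: 4, West: 4, East: 12, Coastal: 9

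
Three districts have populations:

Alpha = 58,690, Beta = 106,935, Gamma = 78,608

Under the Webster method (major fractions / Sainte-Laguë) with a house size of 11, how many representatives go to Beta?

5

Standard divisor 244233/11 ≈ 22203; standard quotas: Alpha 2.643, Beta 4.816, Gamma 3.540.
Rounding to the nearest integer gives 3, 5, 4 = 12 seats, so the divisor must be adjusted.
With modified divisor 23000: modified quotas Alpha 2.552, Beta 4.649, Gamma 3.418.
Rounding to the nearest integer: Alpha 3, Beta 5, Gamma 3 (total 11).
Beta receives 5.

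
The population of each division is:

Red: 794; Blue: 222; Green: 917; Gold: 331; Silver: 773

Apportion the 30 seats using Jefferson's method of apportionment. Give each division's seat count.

Red=8, Blue=2, Green=9, Gold=3, Silver=8

Standard divisor 3037/30 ≈ 101.233; standard quotas: Red 7.843, Blue 2.193, Green 9.058, Gold 3.270, Silver 7.636.
Rounding down gives 7, 2, 9, 3, 7 = 28 seats, so the divisor must be adjusted.
With modified divisor 94: modified quotas Red 8.447, Blue 2.362, Green 9.755, Gold 3.521, Silver 8.223.
Rounding down: Red 8, Blue 2, Green 9, Gold 3, Silver 8 (total 30).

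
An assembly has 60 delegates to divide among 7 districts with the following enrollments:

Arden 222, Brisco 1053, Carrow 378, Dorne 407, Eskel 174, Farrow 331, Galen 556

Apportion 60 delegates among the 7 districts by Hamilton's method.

The standard divisor is 3121/60 ≈ 52.017.
Standard quotas: Arden 4.268, Brisco 20.244, Carrow 7.267, Dorne 7.824, Eskel 3.345, Farrow 6.363, Galen 10.689.
Lower quotas: Arden 4, Brisco 20, Carrow 7, Dorne 7, Eskel 3, Farrow 6, Galen 10 (sum 57, leaving 3 seats).
Remainders in descending order: Dorne 0.824, Galen 0.689, Farrow 0.363, Eskel 0.345, Arden 0.268, Carrow 0.267, Brisco 0.244.
The surplus seats go to Dorne, Galen, Farrow.

Arden=4; Brisco=20; Carrow=7; Dorne=8; Eskel=3; Farrow=7; Galen=11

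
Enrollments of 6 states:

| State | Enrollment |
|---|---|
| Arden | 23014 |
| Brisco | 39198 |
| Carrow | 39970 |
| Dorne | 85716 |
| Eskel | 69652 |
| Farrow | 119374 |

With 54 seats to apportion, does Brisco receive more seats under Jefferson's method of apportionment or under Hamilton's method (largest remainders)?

Jefferson: Arden 3, Brisco 5, Carrow 6, Dorne 12, Eskel 10, Farrow 18.
Hamilton: Arden 3, Brisco 6, Carrow 6, Dorne 12, Eskel 10, Farrow 17.
Brisco gets 5 under Jefferson and 6 under Hamilton.

Hamilton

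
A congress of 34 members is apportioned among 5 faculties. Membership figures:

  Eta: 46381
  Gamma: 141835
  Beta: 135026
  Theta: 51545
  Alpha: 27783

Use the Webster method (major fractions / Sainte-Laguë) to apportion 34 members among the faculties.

Standard divisor 402570/34 ≈ 11840.294; standard quotas: Eta 3.917, Gamma 11.979, Beta 11.404, Theta 4.353, Alpha 2.346.
Rounding to the nearest integer gives 4, 12, 11, 4, 2 = 33 seats, so the divisor must be adjusted.
With modified divisor 11600: modified quotas Eta 3.998, Gamma 12.227, Beta 11.640, Theta 4.444, Alpha 2.395.
Rounding to the nearest integer: Eta 4, Gamma 12, Beta 12, Theta 4, Alpha 2 (total 34).

Eta 4; Gamma 12; Beta 12; Theta 4; Alpha 2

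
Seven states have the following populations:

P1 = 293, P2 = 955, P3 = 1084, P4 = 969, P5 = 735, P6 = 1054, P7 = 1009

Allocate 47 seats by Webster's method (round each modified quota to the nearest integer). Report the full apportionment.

P1=2, P2=7, P3=8, P4=8, P5=6, P6=8, P7=8

Standard divisor 6099/47 ≈ 129.766; standard quotas: P1 2.258, P2 7.359, P3 8.354, P4 7.467, P5 5.664, P6 8.122, P7 7.776.
Rounding to the nearest integer gives 2, 7, 8, 7, 6, 8, 8 = 46 seats, so the divisor must be adjusted.
With modified divisor 128: modified quotas P1 2.289, P2 7.461, P3 8.469, P4 7.570, P5 5.742, P6 8.234, P7 7.883.
Rounding to the nearest integer: P1 2, P2 7, P3 8, P4 8, P5 6, P6 8, P7 8 (total 47).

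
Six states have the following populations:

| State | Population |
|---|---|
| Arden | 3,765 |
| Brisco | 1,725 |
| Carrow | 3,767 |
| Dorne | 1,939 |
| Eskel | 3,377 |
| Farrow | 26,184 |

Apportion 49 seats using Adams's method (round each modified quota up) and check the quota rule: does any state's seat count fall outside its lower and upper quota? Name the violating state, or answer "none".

Farrow

Standard quotas: Arden 4.526, Brisco 2.074, Carrow 4.529, Dorne 2.331, Eskel 4.060, Farrow 31.480.
Adams allocation: Arden 5, Brisco 2, Carrow 5, Dorne 3, Eskel 4, Farrow 30.
Farrow has quota 31.480 (lower 31, upper 32) but receives 30 — outside the quota interval.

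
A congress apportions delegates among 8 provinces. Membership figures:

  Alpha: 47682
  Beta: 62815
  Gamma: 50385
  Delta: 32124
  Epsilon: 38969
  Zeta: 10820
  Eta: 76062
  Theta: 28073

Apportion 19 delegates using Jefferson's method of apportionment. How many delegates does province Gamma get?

Standard divisor 346930/19 ≈ 18259.474; standard quotas: Alpha 2.611, Beta 3.440, Gamma 2.759, Delta 1.759, Epsilon 2.134, Zeta 0.593, Eta 4.166, Theta 1.537.
Rounding down gives 2, 3, 2, 1, 2, 0, 4, 1 = 15 seats, so the divisor must be adjusted.
With modified divisor 15500: modified quotas Alpha 3.076, Beta 4.053, Gamma 3.251, Delta 2.073, Epsilon 2.514, Zeta 0.698, Eta 4.907, Theta 1.811.
Rounding down: Alpha 3, Beta 4, Gamma 3, Delta 2, Epsilon 2, Zeta 0, Eta 4, Theta 1 (total 19).
Gamma receives 3.

3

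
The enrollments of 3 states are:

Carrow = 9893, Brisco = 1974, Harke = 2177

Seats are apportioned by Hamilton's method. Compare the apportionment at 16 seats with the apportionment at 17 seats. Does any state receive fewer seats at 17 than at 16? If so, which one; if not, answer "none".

none

At 16 seats: Carrow 11, Brisco 2, Harke 3.
At 17 seats: Carrow 12, Brisco 2, Harke 3.
No state's allocation decreased.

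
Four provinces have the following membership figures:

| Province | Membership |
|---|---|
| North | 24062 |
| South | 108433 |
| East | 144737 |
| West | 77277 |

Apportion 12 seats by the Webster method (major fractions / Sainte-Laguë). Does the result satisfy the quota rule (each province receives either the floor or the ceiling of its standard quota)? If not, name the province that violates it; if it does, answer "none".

none

Standard quotas: North 0.814, South 3.670, East 4.899, West 2.616.
Webster allocation: North 1, South 4, East 5, West 2.
Every allocation lies between the lower and upper quota.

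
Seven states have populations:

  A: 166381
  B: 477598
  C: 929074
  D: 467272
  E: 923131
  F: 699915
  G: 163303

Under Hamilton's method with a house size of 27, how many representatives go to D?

Total 3826674; standard divisor 3826674/27 ≈ 141728.667.
Standard quotas: A 1.1739, B 3.3698, C 6.5553, D 3.2969, E 6.5134, F 4.9384, G 1.1522.
Lower quotas: A 1, B 3, C 6, D 3, E 6, F 4, G 1 (sum 24, leaving 3 seats).
Remainders in descending order: F 0.9384, C 0.5553, E 0.5134, B 0.3698, D 0.2969, A 0.1739, G 0.1522.
Largest remainders: F, C, E receive the extra seats.
D receives 3.

3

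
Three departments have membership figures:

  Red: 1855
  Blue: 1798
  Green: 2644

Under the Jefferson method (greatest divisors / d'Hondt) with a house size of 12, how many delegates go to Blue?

3

Standard divisor 6297/12 ≈ 524.75; standard quotas: Red 3.535, Blue 3.426, Green 5.039.
Rounding down gives 3, 3, 5 = 11 seats, so the divisor must be adjusted.
With modified divisor 460: modified quotas Red 4.033, Blue 3.909, Green 5.748.
Rounding down: Red 4, Blue 3, Green 5 (total 12).
Blue receives 3.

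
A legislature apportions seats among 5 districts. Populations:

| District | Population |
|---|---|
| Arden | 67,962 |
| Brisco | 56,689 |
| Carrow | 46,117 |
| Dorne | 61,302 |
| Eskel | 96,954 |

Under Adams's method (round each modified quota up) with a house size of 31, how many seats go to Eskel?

9

Standard divisor 329024/31 ≈ 10613.677; standard quotas: Arden 6.403, Brisco 5.341, Carrow 4.345, Dorne 5.776, Eskel 9.135.
Rounding up gives 7, 6, 5, 6, 10 = 34 seats, so the divisor must be adjusted.
With modified divisor 11400: modified quotas Arden 5.962, Brisco 4.973, Carrow 4.045, Dorne 5.377, Eskel 8.505.
Rounding up: Arden 6, Brisco 5, Carrow 5, Dorne 6, Eskel 9 (total 31).
Eskel receives 9.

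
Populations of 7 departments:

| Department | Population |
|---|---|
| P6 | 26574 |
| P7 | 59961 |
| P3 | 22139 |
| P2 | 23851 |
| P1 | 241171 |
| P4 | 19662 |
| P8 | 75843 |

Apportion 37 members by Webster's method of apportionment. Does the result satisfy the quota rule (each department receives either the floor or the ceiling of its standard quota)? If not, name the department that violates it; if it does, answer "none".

P1

Standard quotas: P6 2.096, P7 4.728, P3 1.746, P2 1.881, P1 19.018, P4 1.550, P8 5.981.
Webster allocation: P6 2, P7 5, P3 2, P2 2, P1 18, P4 2, P8 6.
P1 has quota 19.018 (lower 19, upper 20) but receives 18 — outside the quota interval.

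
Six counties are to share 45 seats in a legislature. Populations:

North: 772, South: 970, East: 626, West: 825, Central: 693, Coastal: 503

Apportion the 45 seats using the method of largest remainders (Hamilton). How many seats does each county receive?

North=8; South=10; East=6; West=9; Central=7; Coastal=5

Total 4389; standard divisor 4389/45 ≈ 97.533.
Standard quotas: North 7.915, South 9.945, East 6.418, West 8.459, Central 7.105, Coastal 5.157.
Lower quotas: North 7, South 9, East 6, West 8, Central 7, Coastal 5 (sum 42, leaving 3 seats).
Remainders in descending order: South 0.945, North 0.915, West 0.459, East 0.418, Coastal 0.157, Central 0.105.
Largest remainders: South, North, West receive the extra seats.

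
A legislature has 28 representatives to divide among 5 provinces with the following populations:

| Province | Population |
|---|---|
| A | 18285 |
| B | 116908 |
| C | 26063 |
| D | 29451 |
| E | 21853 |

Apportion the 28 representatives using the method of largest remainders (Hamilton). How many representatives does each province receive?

The standard divisor is 212560/28 ≈ 7591.429.
Standard quotas: A 2.4086, B 15.4000, C 3.4332, D 3.8795, E 2.8786.
Lower quotas: A 2, B 15, C 3, D 3, E 2 (sum 25, leaving 3 seats).
Remainders in descending order: D 0.8795, E 0.8786, C 0.4332, A 0.4086, B 0.4000.
Largest remainders: D, E, C receive the extra seats.

A: 2, B: 15, C: 4, D: 4, E: 3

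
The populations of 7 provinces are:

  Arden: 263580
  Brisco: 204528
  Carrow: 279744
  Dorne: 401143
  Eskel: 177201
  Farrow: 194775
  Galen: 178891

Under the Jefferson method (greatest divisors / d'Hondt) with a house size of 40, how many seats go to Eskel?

Standard divisor 1699862/40 ≈ 42496.55; standard quotas: Arden 6.202, Brisco 4.813, Carrow 6.583, Dorne 9.439, Eskel 4.170, Farrow 4.583, Galen 4.210.
Rounding down gives 6, 4, 6, 9, 4, 4, 4 = 37 seats, so the divisor must be adjusted.
With modified divisor 39500: modified quotas Arden 6.673, Brisco 5.178, Carrow 7.082, Dorne 10.156, Eskel 4.486, Farrow 4.931, Galen 4.529.
Rounding down: Arden 6, Brisco 5, Carrow 7, Dorne 10, Eskel 4, Farrow 4, Galen 4 (total 40).
Eskel receives 4.

4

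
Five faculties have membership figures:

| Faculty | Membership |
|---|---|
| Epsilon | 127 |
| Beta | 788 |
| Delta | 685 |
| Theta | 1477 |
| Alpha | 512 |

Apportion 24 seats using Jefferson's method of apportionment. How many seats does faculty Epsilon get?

0

Standard divisor 3589/24 ≈ 149.542; standard quotas: Epsilon 0.849, Beta 5.269, Delta 4.581, Theta 9.877, Alpha 3.424.
Rounding down gives 0, 5, 4, 9, 3 = 21 seats, so the divisor must be adjusted.
With modified divisor 133: modified quotas Epsilon 0.955, Beta 5.925, Delta 5.150, Theta 11.105, Alpha 3.850.
Rounding down: Epsilon 0, Beta 5, Delta 5, Theta 11, Alpha 3 (total 24).
Epsilon receives 0.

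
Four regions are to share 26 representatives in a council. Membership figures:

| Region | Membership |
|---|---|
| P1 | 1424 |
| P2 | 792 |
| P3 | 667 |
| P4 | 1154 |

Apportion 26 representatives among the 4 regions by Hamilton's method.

P1: 9; P2: 5; P3: 4; P4: 8

The standard divisor is 4037/26 ≈ 155.269.
Standard quotas: P1 9.171, P2 5.101, P3 4.296, P4 7.432.
Lower quotas: P1 9, P2 5, P3 4, P4 7 (sum 25, leaving 1 seat).
Remainders in descending order: P4 0.432, P3 0.296, P1 0.171, P2 0.101.
The surplus seat goes to P4.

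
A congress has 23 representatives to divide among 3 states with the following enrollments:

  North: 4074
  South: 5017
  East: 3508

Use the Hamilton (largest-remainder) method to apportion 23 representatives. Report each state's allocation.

North: 8; South: 9; East: 6

Total 12599; standard divisor 12599/23 ≈ 547.783.
Standard quotas: North 7.4373, South 9.1587, East 6.4040.
Lower quotas: North 7, South 9, East 6 (sum 22, leaving 1 seat).
Remainders in descending order: North 0.4373, East 0.4040, South 0.1587.
Largest remainder: North receives the extra seat.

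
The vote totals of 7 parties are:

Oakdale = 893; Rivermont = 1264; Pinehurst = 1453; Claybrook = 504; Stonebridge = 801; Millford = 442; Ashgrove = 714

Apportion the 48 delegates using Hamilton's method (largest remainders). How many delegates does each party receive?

Oakdale: 7, Rivermont: 10, Pinehurst: 11, Claybrook: 4, Stonebridge: 6, Millford: 4, Ashgrove: 6

Standard divisor: 6071 ÷ 48 ≈ 126.479.
Standard quotas: Oakdale 7.060, Rivermont 9.994, Pinehurst 11.488, Claybrook 3.985, Stonebridge 6.333, Millford 3.495, Ashgrove 5.645.
Lower quotas: Oakdale 7, Rivermont 9, Pinehurst 11, Claybrook 3, Stonebridge 6, Millford 3, Ashgrove 5 (sum 44, leaving 4 seats).
Remainders in descending order: Rivermont 0.994, Claybrook 0.985, Ashgrove 0.645, Millford 0.495, Pinehurst 0.488, Stonebridge 0.333, Oakdale 0.060.
Largest remainders: Rivermont, Claybrook, Ashgrove, Millford receive the extra seats.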